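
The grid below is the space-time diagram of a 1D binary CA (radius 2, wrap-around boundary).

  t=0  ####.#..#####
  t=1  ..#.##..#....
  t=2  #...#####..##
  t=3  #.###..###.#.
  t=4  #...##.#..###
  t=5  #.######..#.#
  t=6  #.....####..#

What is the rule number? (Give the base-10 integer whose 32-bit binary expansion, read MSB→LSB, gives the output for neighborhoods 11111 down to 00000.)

  [31] ##### => .  t=0,i=0
  [30] ####. => #  t=0,i=2
  [29] ###.# => .  t=0,i=3
  [28] ###.. => #  t=2,i=0
  [27] ##.## => .  t=5,i=1
  [26] ##.#. => #  t=0,i=4
  [25] ##..# => #  t=1,i=6
  [24] ##... => .  t=2,i=1
  [23] #.### => .  t=3,i=2
  [22] #.##. => #  t=1,i=4
  [21] #.#.# => #  t=3,i=0
  [20] #.#.. => #  t=0,i=5
  [19] #..## => .  t=0,i=7
  [18] #..#. => #  t=1,i=7
  [17] #...# => #  t=2,i=2
  [16] #.... => .  t=1,i=10
  [15] .#### => .  t=0,i=9
  [14] .###. => .  t=2,i=12
  [13] .##.# => #  t=4,i=5
  [12] .##.. => #  t=1,i=5
  [11] .#.## => .  t=1,i=3
  [10] .#.#. => #  t=3,i=12
  [9] .#..# => .  t=0,i=6
  [8] .#... => .  t=1,i=9
  [7] ..### => #  t=0,i=8
  [6] ..##. => #  t=4,i=4
  [5] ..#.# => .  t=1,i=2
  [4] ..#.. => #  t=1,i=8
  [3] ...## => #  t=2,i=3
  [2] ...#. => .  t=1,i=1
  [1] ....# => #  t=1,i=0
  [0] ..... => #  t=1,i=11
  bits 01010110011101100011010011011011 = 1450587355

1450587355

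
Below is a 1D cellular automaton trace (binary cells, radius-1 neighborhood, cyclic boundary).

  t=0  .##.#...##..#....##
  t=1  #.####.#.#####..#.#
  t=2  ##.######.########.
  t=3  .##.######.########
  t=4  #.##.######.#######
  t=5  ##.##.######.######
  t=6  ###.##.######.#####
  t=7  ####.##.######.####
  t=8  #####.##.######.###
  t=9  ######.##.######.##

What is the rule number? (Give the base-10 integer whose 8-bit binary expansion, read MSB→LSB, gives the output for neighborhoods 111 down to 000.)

  nb ###: next=#  (t=1,i=3, bit7=1)
  nb ##.: next=#  (t=0,i=2, bit6=1)
  nb #.#: next=#  (t=0,i=0, bit5=1)
  nb #..: next=#  (t=0,i=5, bit4=1)
  nb .##: next=.  (t=0,i=1, bit3=0)
  nb .#.: next=#  (t=0,i=4, bit2=1)
  nb ..#: next=#  (t=0,i=7, bit1=1)
  nb ...: next=.  (t=0,i=6, bit0=0)
  bits 11110110 = 246

246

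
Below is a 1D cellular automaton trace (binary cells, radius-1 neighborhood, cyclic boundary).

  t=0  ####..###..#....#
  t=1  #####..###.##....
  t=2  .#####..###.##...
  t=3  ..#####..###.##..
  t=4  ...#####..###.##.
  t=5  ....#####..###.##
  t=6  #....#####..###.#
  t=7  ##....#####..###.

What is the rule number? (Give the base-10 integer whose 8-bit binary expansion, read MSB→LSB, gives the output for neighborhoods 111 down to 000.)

244

  [7] ### => #  t=0,i=0
  [6] ##. => #  t=0,i=3
  [5] #.# => #  t=1,i=10
  [4] #.. => #  t=0,i=4
  [3] .## => .  t=0,i=6
  [2] .#. => #  t=0,i=11
  [1] ..# => .  t=0,i=5
  [0] ... => .  t=0,i=13
  bits 11110100 = 244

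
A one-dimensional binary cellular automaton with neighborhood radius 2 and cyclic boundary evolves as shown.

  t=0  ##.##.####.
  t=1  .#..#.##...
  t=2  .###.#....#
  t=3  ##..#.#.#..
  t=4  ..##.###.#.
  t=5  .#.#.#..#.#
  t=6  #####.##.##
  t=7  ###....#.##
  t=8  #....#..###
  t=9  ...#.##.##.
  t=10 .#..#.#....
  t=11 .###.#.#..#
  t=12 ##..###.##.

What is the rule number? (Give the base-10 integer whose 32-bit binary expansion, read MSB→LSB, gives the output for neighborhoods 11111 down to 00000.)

  nb #####: next=#  (t=6,i=0, bit31=1)
  nb ####.: next=.  (t=0,i=8, bit30=0)
  nb ###.#: next=.  (t=0,i=9, bit29=0)
  nb ###..: next=.  (t=7,i=2, bit28=0)
  nb ##.##: next=.  (t=0,i=2, bit27=0)
  nb ##.#.: next=#  (t=2,i=4, bit26=1)
  nb ##..#: next=#  (t=3,i=2, bit25=1)
  nb ##...: next=.  (t=1,i=8, bit24=0)
  nb #.###: next=#  (t=0,i=6, bit23=1)
  nb #.##.: next=.  (t=0,i=0, bit22=0)
  nb #.#.#: next=#  (t=3,i=6, bit21=1)
  nb #.#..: next=.  (t=2,i=5, bit20=0)
  nb #..##: next=.  (t=3,i=10, bit19=0)
  nb #..#.: next=#  (t=1,i=3, bit18=1)
  nb #...#: next=.  (t=4,i=0, bit17=0)
  nb #....: next=.  (t=1,i=9, bit16=0)
  nb .####: next=#  (t=0,i=7, bit15=1)
  nb .###.: next=.  (t=2,i=2, bit14=0)
  nb .##.#: next=#  (t=0,i=1, bit13=1)
  nb .##..: next=.  (t=1,i=7, bit12=0)
  nb .#.##: next=#  (t=1,i=5, bit11=1)
  nb .#.#.: next=#  (t=3,i=5, bit10=1)
  nb .#..#: next=#  (t=1,i=2, bit9=1)
  nb .#...: next=#  (t=2,i=6, bit8=1)
  nb ..###: next=#  (t=8,i=8, bit7=1)
  nb ..##.: next=.  (t=3,i=0, bit6=0)
  nb ..#.#: next=.  (t=1,i=4, bit5=0)
  nb ..#..: next=#  (t=1,i=1, bit4=1)
  nb ...##: next=#  (t=4,i=1, bit3=1)
  nb ...#.: next=.  (t=1,i=0, bit2=0)
  nb ....#: next=#  (t=1,i=10, bit1=1)
  nb .....: next=.  (t=10,i=9, bit0=0)
  bits 10000110101001001010111110011010 = 2258939802

2258939802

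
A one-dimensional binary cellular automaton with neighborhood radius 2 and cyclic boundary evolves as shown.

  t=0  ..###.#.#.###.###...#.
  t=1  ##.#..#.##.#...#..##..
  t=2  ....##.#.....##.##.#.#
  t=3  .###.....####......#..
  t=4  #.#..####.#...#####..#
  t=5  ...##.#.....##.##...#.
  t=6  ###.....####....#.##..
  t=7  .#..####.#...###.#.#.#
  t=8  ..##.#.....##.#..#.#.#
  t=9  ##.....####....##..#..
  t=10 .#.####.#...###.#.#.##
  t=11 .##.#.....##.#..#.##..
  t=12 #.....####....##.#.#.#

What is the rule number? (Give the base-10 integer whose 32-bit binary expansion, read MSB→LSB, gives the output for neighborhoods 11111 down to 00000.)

2150619663

  ##### -> #   bit 31 = 1  t=4,i=16
  ####. -> .   bit 30 = 0  t=3,i=11
  ###.# -> .   bit 29 = 0  t=0,i=4
  ###.. -> .   bit 28 = 0  t=0,i=16
  ##.## -> .   bit 27 = 0  t=0,i=13
  ##.#. -> .   bit 26 = 0  t=0,i=5
  ##..# -> .   bit 25 = 0  t=1,i=20
  ##... -> .   bit 24 = 0  t=0,i=17
  #.### -> .   bit 23 = 0  t=0,i=10
  #.##. -> .   bit 22 = 0  t=1,i=8
  #.#.# -> #   bit 21 = 1  t=0,i=6
  #.#.. -> .   bit 20 = 0  t=1,i=3
  #..## -> #   bit 19 = 1  t=1,i=17
  #..#. -> #   bit 18 = 1  t=1,i=5
  #...# -> #   bit 17 = 1  t=0,i=0
  #.... -> #   bit 16 = 1  t=2,i=1
  .#### -> #   bit 15 = 1  t=3,i=10
  .###. -> #   bit 14 = 1  t=0,i=3
  .##.# -> .   bit 13 = 0  t=1,i=1
  .##.. -> #   bit 12 = 1  t=1,i=19
  .#.## -> #   bit 11 = 1  t=0,i=9
  .#.#. -> .   bit 10 = 0  t=0,i=7
  .#..# -> #   bit 9 = 1  t=1,i=4
  .#... -> .   bit 8 = 0  t=0,i=21
  ..### -> .   bit 7 = 0  t=0,i=2
  ..##. -> .   bit 6 = 0  t=1,i=0
  ..#.# -> .   bit 5 = 0  t=1,i=6
  ..#.. -> .   bit 4 = 0  t=0,i=20
  ...## -> #   bit 3 = 1  t=0,i=1
  ...#. -> #   bit 2 = 1  t=0,i=19
  ....# -> #   bit 1 = 1  t=2,i=2
  ..... -> #   bit 0 = 1  t=2,i=10
  bits 10000000001011111101101000001111 = 2150619663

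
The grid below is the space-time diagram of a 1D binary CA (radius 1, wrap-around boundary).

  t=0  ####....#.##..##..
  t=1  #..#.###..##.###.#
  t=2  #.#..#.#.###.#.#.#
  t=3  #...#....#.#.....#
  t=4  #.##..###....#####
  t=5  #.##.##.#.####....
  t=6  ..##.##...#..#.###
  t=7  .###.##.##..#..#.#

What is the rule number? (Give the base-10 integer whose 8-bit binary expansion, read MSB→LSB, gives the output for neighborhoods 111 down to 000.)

75

  nb ###: next=.  (t=0,i=1, bit7=0)
  nb ##.: next=#  (t=0,i=3, bit6=1)
  nb #.#: next=.  (t=0,i=9, bit5=0)
  nb #..: next=.  (t=0,i=4, bit4=0)
  nb .##: next=#  (t=0,i=0, bit3=1)
  nb .#.: next=.  (t=0,i=8, bit2=0)
  nb ..#: next=#  (t=0,i=7, bit1=1)
  nb ...: next=#  (t=0,i=5, bit0=1)
  bits 01001011 = 75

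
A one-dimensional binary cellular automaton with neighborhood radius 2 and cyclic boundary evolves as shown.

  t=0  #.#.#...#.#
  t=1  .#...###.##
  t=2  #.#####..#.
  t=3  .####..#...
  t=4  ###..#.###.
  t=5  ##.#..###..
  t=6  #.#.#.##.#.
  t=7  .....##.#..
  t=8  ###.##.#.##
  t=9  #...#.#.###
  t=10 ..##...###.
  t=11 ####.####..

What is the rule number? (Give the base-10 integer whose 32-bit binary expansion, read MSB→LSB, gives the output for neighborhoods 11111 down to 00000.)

2260982749

  ##### -> #   bit 31 = 1  t=2,i=4
  ####. -> .   bit 30 = 0  t=2,i=5
  ###.# -> .   bit 29 = 0  t=1,i=7
  ###.. -> .   bit 28 = 0  t=2,i=6
  ##.## -> .   bit 27 = 0  t=1,i=8
  ##.#. -> #   bit 26 = 1  t=0,i=1
  ##..# -> #   bit 25 = 1  t=2,i=7
  ##... -> .   bit 24 = 0  t=9,i=1
  #.### -> #   bit 23 = 1  t=2,i=2
  #.##. -> #   bit 22 = 1  t=0,i=10
  #.#.# -> .   bit 21 = 0  t=0,i=2
  #.#.. -> .   bit 20 = 0  t=0,i=4
  #..## -> .   bit 19 = 0  t=5,i=5
  #..#. -> .   bit 18 = 0  t=2,i=8
  #...# -> #   bit 17 = 1  t=0,i=6
  #.... -> #   bit 16 = 1  t=3,i=9
  .#### -> #   bit 15 = 1  t=2,i=3
  .###. -> #   bit 14 = 1  t=1,i=6
  .##.# -> .   bit 13 = 0  t=0,i=0
  .##.. -> #   bit 12 = 1  t=10,i=3
  .#.## -> #   bit 11 = 1  t=0,i=9
  .#.#. -> .   bit 10 = 0  t=0,i=3
  .#..# -> #   bit 9 = 1  t=5,i=4
  .#... -> #   bit 8 = 1  t=0,i=5
  ..### -> #   bit 7 = 1  t=1,i=5
  ..##. -> #   bit 6 = 1  t=5,i=0
  ..#.# -> .   bit 5 = 0  t=0,i=8
  ..#.. -> #   bit 4 = 1  t=3,i=7
  ...## -> #   bit 3 = 1  t=1,i=4
  ...#. -> #   bit 2 = 1  t=0,i=7
  ....# -> .   bit 1 = 0  t=3,i=10
  ..... -> #   bit 0 = 1  t=7,i=0
  bits 10000110110000111101101111011101 = 2260982749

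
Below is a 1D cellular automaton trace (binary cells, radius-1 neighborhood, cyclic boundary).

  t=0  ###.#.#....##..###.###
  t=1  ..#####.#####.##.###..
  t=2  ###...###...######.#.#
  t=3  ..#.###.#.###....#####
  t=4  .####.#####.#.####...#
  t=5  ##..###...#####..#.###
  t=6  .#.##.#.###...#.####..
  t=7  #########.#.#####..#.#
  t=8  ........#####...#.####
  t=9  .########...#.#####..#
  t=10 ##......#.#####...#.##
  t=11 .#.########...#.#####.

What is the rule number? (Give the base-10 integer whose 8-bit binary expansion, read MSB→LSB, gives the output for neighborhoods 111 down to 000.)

111

  nb ###: next=.  (t=0,i=0, bit7=0)
  nb ##.: next=#  (t=0,i=2, bit6=1)
  nb #.#: next=#  (t=0,i=3, bit5=1)
  nb #..: next=.  (t=0,i=7, bit4=0)
  nb .##: next=#  (t=0,i=11, bit3=1)
  nb .#.: next=#  (t=0,i=4, bit2=1)
  nb ..#: next=#  (t=0,i=10, bit1=1)
  nb ...: next=#  (t=0,i=8, bit0=1)
  bits 01101111 = 111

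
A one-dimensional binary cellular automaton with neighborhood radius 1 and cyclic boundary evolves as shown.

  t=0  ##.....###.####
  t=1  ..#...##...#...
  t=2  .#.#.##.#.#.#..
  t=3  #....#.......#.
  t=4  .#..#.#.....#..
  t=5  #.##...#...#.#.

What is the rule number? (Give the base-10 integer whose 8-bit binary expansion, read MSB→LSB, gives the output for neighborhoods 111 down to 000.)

26

  ###|.  b7=0 t=0,i=0
  ##.|.  b6=0 t=0,i=1
  #.#|.  b5=0 t=0,i=10
  #..|#  b4=1 t=0,i=2
  .##|#  b3=1 t=0,i=7
  .#.|.  b2=0 t=1,i=2
  ..#|#  b1=1 t=0,i=6
  ...|.  b0=0 t=0,i=3
  bits 00011010 = 26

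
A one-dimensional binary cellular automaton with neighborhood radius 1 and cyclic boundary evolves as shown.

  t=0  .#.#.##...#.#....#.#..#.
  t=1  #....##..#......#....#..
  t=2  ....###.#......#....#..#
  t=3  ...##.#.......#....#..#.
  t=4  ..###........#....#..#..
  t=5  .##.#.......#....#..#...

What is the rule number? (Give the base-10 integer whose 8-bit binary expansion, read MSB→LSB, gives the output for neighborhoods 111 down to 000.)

  ###|.  b7=0 t=2,i=5
  ##.|#  b6=1 t=0,i=6
  #.#|.  b5=0 t=0,i=2
  #..|.  b4=0 t=0,i=7
  .##|#  b3=1 t=0,i=5
  .#.|.  b2=0 t=0,i=1
  ..#|#  b1=1 t=0,i=0
  ...|.  b0=0 t=0,i=8
  bits 01001010 = 74

74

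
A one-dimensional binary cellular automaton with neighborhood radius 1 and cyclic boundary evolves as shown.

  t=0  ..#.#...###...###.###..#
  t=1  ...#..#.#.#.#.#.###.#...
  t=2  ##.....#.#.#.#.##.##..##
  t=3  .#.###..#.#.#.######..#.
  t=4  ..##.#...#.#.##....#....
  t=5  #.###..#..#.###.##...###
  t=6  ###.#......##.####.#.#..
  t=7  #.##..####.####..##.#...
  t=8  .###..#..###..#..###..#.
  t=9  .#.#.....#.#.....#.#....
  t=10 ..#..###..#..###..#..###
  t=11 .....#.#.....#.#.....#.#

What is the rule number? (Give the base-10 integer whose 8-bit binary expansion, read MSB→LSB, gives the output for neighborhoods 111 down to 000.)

  [7] ### => .  t=0,i=9
  [6] ##. => #  t=0,i=10
  [5] #.# => #  t=0,i=3
  [4] #.. => .  t=0,i=0
  [3] .## => #  t=0,i=8
  [2] .#. => .  t=0,i=2
  [1] ..# => .  t=0,i=1
  [0] ... => #  t=0,i=6
  bits 01101001 = 105

105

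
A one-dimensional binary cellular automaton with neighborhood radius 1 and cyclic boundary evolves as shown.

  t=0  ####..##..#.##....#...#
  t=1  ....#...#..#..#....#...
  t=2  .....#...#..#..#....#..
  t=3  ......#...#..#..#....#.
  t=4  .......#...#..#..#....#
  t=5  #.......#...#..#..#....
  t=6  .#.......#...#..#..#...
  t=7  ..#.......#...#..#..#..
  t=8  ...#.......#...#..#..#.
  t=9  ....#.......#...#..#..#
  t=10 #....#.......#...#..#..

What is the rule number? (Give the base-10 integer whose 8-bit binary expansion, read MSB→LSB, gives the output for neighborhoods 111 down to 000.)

48

  [7] ### => .  t=0,i=0
  [6] ##. => .  t=0,i=3
  [5] #.# => #  t=0,i=11
  [4] #.. => #  t=0,i=4
  [3] .## => .  t=0,i=6
  [2] .#. => .  t=0,i=10
  [1] ..# => .  t=0,i=5
  [0] ... => .  t=0,i=15
  bits 00110000 = 48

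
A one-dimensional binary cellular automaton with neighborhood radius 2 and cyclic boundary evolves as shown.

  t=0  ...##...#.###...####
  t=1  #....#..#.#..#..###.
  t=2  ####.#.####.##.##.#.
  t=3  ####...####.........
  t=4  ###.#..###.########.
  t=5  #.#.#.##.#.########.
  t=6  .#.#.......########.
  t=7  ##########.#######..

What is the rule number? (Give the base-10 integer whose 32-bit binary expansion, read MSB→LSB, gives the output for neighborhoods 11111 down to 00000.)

  [31] ##### => #  t=4,i=13
  [30] ####. => #  t=0,i=18
  [29] ###.# => #  t=1,i=18
  [28] ###.. => .  t=0,i=12
  [27] ##.## => .  t=2,i=11
  [26] ##.#. => .  t=1,i=19
  [25] ##..# => .  t=6,i=19
  [24] ##... => #  t=0,i=0
  [23] #.### => #  t=0,i=10
  [22] #.##. => .  t=2,i=12
  [21] #.#.# => .  t=2,i=5
  [20] #.#.. => #  t=1,i=0
  [19] #..## => #  t=1,i=15
  [18] #..#. => #  t=1,i=7
  [17] #...# => .  t=0,i=1
  [16] #.... => #  t=1,i=2
  [15] .#### => #  t=0,i=17
  [14] .###. => .  t=0,i=11
  [13] .##.# => .  t=2,i=13
  [12] .##.. => .  t=0,i=4
  [11] .#.## => .  t=0,i=9
  [10] .#.#. => #  t=1,i=9
  [9] .#..# => .  t=1,i=6
  [8] .#... => #  t=1,i=1
  [7] ..### => #  t=0,i=16
  [6] ..##. => .  t=0,i=3
  [5] ..#.# => #  t=0,i=8
  [4] ..#.. => #  t=1,i=5
  [3] ...## => .  t=0,i=2
  [2] ...#. => .  t=0,i=7
  [1] ....# => #  t=1,i=3
  [0] ..... => #  t=3,i=13
  bits 11100001100111011000010110110011 = 3785196979

3785196979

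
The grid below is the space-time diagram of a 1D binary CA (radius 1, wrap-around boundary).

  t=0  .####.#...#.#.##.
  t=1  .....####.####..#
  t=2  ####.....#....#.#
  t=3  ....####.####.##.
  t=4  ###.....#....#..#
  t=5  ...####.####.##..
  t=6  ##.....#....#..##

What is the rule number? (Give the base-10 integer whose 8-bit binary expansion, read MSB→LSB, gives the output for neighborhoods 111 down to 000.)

  [7] ### => .  t=0,i=2
  [6] ##. => .  t=0,i=4
  [5] #.# => #  t=0,i=5
  [4] #.. => #  t=0,i=7
  [3] .## => .  t=0,i=1
  [2] .#. => #  t=0,i=6
  [1] ..# => .  t=0,i=0
  [0] ... => #  t=0,i=8
  bits 00110101 = 53

53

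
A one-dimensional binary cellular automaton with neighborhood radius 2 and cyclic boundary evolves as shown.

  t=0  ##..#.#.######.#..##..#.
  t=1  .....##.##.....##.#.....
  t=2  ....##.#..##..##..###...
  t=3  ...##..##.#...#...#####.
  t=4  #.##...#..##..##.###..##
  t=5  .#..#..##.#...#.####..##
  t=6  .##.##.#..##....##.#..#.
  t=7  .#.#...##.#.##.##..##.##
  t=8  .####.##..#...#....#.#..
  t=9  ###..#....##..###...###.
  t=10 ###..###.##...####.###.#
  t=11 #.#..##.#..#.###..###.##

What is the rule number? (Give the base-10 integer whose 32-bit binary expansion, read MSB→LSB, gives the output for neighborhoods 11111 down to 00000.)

  #####|.  b31=0 t=0,i=10
  ####.|.  b30=0 t=0,i=12
  ###.#|.  b29=0 t=0,i=13
  ###..|#  b28=1 t=2,i=20
  ##.##|#  b27=1 t=1,i=7
  ##.#.|.  b26=0 t=0,i=14
  ##..#|.  b25=0 t=0,i=2
  ##...|#  b24=1 t=1,i=10
  #.###|#  b23=1 t=0,i=8
  #.##.|.  b22=0 t=0,i=0
  #.#.#|#  b21=1 t=0,i=6
  #.#..|#  b20=1 t=0,i=15
  #..##|.  b19=0 t=0,i=17
  #..#.|.  b18=0 t=0,i=3
  #...#|.  b17=0 t=3,i=12
  #....|#  b16=1 t=1,i=11
  .####|#  b15=1 t=0,i=9
  .###.|#  b14=1 t=2,i=19
  .##.#|.  b13=0 t=1,i=6
  .##..|.  b12=0 t=0,i=1
  .#.##|.  b11=0 t=0,i=7
  .#.#.|#  b10=1 t=0,i=5
  .#..#|#  b9=1 t=0,i=16
  .#...|#  b8=1 t=1,i=19
  ..###|#  b7=1 t=2,i=18
  ..##.|#  b6=1 t=0,i=18
  ..#.#|.  b5=0 t=0,i=4
  ..#..|#  b4=1 t=3,i=14
  ...##|#  b3=1 t=1,i=4
  ...#.|.  b2=0 t=3,i=13
  ....#|.  b1=0 t=1,i=3
  .....|.  b0=0 t=1,i=0
  bits 00011001101100011100011111011000 = 431081432

431081432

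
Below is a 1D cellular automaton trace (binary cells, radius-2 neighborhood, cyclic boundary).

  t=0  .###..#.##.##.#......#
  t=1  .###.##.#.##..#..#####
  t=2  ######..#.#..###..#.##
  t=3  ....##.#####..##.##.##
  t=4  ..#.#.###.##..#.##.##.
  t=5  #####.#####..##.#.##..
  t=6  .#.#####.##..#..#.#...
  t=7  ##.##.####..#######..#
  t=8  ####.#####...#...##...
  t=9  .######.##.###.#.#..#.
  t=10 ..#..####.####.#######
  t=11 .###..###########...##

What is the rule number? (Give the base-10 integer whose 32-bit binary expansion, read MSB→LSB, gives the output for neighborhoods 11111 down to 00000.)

  [31] ##### => .  t=1,i=19
  [30] ####. => #  t=1,i=20
  [29] ###.# => #  t=1,i=3
  [28] ###.. => #  t=0,i=3
  [27] ##.## => #  t=0,i=10
  [26] ##.#. => .  t=0,i=13
  [25] ##..# => .  t=0,i=4
  [24] ##... => .  t=3,i=0
  [23] #.### => #  t=0,i=1
  [22] #.##. => #  t=0,i=8
  [21] #.#.# => #  t=1,i=8
  [20] #.#.. => #  t=0,i=14
  [19] #..## => .  t=1,i=16
  [18] #..#. => #  t=0,i=5
  [17] #...# => #  t=4,i=0
  [16] #.... => .  t=0,i=16
  [15] .#### => #  t=1,i=18
  [14] .###. => #  t=0,i=2
  [13] .##.# => .  t=0,i=9
  [12] .##.. => .  t=1,i=11
  [11] .#.## => .  t=0,i=0
  [10] .#.#. => #  t=2,i=9
  [9] .#..# => #  t=1,i=15
  [8] .#... => .  t=0,i=15
  [7] ..### => .  t=1,i=17
  [6] ..##. => #  t=3,i=4
  [5] ..#.# => #  t=0,i=6
  [4] ..#.. => #  t=1,i=14
  [3] ...## => .  t=3,i=3
  [2] ...#. => #  t=0,i=20
  [1] ....# => #  t=0,i=19
  [0] ..... => #  t=0,i=17
  bits 01111000111101101100011001110111 = 2029438583

2029438583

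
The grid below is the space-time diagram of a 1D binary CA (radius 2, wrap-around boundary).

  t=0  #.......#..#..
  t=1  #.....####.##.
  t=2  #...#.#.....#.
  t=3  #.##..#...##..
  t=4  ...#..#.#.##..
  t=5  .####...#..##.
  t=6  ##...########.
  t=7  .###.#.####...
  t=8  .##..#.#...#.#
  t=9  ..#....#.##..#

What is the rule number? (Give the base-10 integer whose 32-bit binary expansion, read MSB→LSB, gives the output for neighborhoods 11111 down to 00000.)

  #####|#  b31=1 t=6,i=7
  ####.|.  b30=0 t=1,i=8
  ###.#|.  b29=0 t=1,i=9
  ###..|.  b28=0 t=5,i=4
  ##.##|.  b27=0 t=1,i=10
  ##.#.|.  b26=0 t=1,i=13
  ##..#|.  b25=0 t=3,i=4
  ##...|#  b24=1 t=4,i=12
  #.###|#  b23=1 t=7,i=7
  #.##.|.  b22=0 t=1,i=11
  #.#.#|#  b21=1 t=4,i=8
  #.#..|#  b20=1 t=1,i=0
  #..##|#  b19=1 t=5,i=0
  #..#.|.  b18=0 t=0,i=10
  #...#|#  b17=1 t=2,i=2
  #....|.  b16=0 t=0,i=2
  .####|.  b15=0 t=1,i=7
  .###.|#  b14=1 t=7,i=2
  .##.#|#  b13=1 t=1,i=12
  .##..|#  b12=1 t=3,i=3
  .#.##|.  b11=0 t=3,i=1
  .#.#.|.  b10=0 t=2,i=5
  .#..#|#  b9=1 t=0,i=9
  .#...|.  b8=0 t=0,i=1
  ..###|#  b7=1 t=1,i=6
  ..##.|#  b6=1 t=3,i=10
  ..#.#|.  b5=0 t=2,i=4
  ..#..|#  b4=1 t=0,i=0
  ...##|.  b3=0 t=1,i=5
  ...#.|#  b2=1 t=0,i=7
  ....#|#  b1=1 t=0,i=6
  .....|.  b0=0 t=0,i=3
  bits 10000001101110100111001011010110 = 2176479958

2176479958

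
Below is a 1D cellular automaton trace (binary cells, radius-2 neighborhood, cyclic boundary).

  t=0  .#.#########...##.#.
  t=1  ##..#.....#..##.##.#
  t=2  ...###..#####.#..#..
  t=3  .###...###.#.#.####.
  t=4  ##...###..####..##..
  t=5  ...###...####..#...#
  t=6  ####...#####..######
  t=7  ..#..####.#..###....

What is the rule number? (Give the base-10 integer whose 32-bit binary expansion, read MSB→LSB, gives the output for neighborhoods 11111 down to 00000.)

  [31] ##### => .  t=0,i=5
  [30] ####. => #  t=0,i=10
  [29] ###.# => .  t=2,i=12
  [28] ###.. => .  t=0,i=11
  [27] ##.## => .  t=1,i=15
  [26] ##.#. => #  t=0,i=17
  [25] ##..# => .  t=1,i=2
  [24] ##... => .  t=0,i=12
  [23] #.### => .  t=0,i=3
  [22] #.##. => .  t=1,i=16
  [21] #.#.# => #  t=3,i=11
  [20] #.#.. => .  t=0,i=18
  [19] #..## => #  t=1,i=12
  [18] #..#. => #  t=0,i=0
  [17] #...# => #  t=0,i=13
  [16] #.... => .  t=1,i=6
  [15] .#### => #  t=0,i=4
  [14] .###. => .  t=1,i=0
  [13] .##.# => #  t=0,i=16
  [12] .##.. => .  t=4,i=1
  [11] .#.## => .  t=0,i=2
  [10] .#.#. => #  t=3,i=12
  [9] .#..# => #  t=0,i=19
  [8] .#... => #  t=1,i=5
  [7] ..### => #  t=2,i=3
  [6] ..##. => .  t=0,i=15
  [5] ..#.# => #  t=0,i=1
  [4] ..#.. => #  t=1,i=4
  [3] ...## => #  t=0,i=14
  [2] ...#. => #  t=1,i=9
  [1] ....# => #  t=1,i=8
  [0] ..... => .  t=1,i=7
  bits 01000100001011101010011110111110 = 1143908286

1143908286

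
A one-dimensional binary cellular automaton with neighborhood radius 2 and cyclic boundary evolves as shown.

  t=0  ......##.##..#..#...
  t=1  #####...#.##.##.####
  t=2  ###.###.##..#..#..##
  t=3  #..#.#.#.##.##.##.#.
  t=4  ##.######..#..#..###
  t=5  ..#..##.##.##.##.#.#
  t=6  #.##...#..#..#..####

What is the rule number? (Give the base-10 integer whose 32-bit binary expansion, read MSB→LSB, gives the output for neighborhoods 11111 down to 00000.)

2670944179

  ##### -> #   bit 31 = 1  t=1,i=0
  ####. -> .   bit 30 = 0  t=1,i=3
  ###.# -> .   bit 29 = 0  t=2,i=2
  ###.. -> #   bit 28 = 1  t=1,i=4
  ##.## -> #   bit 27 = 1  t=0,i=8
  ##.#. -> #   bit 26 = 1  t=3,i=17
  ##..# -> #   bit 25 = 1  t=0,i=11
  ##... -> #   bit 24 = 1  t=1,i=5
  #.### -> .   bit 23 = 0  t=1,i=16
  #.##. -> .   bit 22 = 0  t=0,i=9
  #.#.# -> #   bit 21 = 1  t=3,i=5
  #.#.. -> #   bit 20 = 1  t=3,i=0
  #..## -> .   bit 19 = 0  t=2,i=17
  #..#. -> .   bit 18 = 0  t=0,i=12
  #...# -> #   bit 17 = 1  t=1,i=6
  #.... -> #   bit 16 = 1  t=0,i=18
  .#### -> .   bit 15 = 0  t=1,i=17
  .###. -> #   bit 14 = 1  t=2,i=5
  .##.# -> .   bit 13 = 0  t=0,i=7
  .##.. -> #   bit 12 = 1  t=0,i=10
  .#.## -> #   bit 11 = 1  t=1,i=9
  .#.#. -> #   bit 10 = 1  t=3,i=4
  .#..# -> #   bit 9 = 1  t=0,i=14
  .#... -> #   bit 8 = 1  t=0,i=17
  ..### -> #   bit 7 = 1  t=2,i=18
  ..##. -> .   bit 6 = 0  t=0,i=6
  ..#.# -> #   bit 5 = 1  t=1,i=8
  ..#.. -> #   bit 4 = 1  t=0,i=13
  ...## -> .   bit 3 = 0  t=0,i=5
  ...#. -> .   bit 2 = 0  t=1,i=7
  ....# -> #   bit 1 = 1  t=0,i=4
  ..... -> #   bit 0 = 1  t=0,i=0
  bits 10011111001100110101111110110011 = 2670944179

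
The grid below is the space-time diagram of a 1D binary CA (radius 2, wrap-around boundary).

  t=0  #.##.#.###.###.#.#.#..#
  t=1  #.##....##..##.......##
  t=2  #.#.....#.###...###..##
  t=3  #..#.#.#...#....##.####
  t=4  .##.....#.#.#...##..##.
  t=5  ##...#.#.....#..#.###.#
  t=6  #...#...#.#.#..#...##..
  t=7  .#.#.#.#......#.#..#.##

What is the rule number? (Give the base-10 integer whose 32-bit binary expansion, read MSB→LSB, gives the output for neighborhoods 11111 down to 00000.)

  nb #####: next=#  (t=3,i=21, bit31=1)
  nb ####.: next=.  (t=3,i=22, bit30=0)
  nb ###.#: next=#  (t=0,i=9, bit29=1)
  nb ###..: next=.  (t=2,i=12, bit28=0)
  nb ##.##: next=.  (t=0,i=1, bit27=0)
  nb ##.#.: next=.  (t=0,i=4, bit26=0)
  nb ##..#: next=#  (t=1,i=10, bit25=1)
  nb ##...: next=.  (t=1,i=4, bit24=0)
  nb #.###: next=.  (t=0,i=7, bit23=0)
  nb #.##.: next=#  (t=0,i=2, bit22=1)
  nb #.#.#: next=.  (t=0,i=5, bit21=0)
  nb #.#..: next=.  (t=0,i=19, bit20=0)
  nb #..##: next=#  (t=0,i=21, bit19=1)
  nb #..#.: next=#  (t=3,i=2, bit18=1)
  nb #...#: next=.  (t=2,i=14, bit17=0)
  nb #....: next=.  (t=1,i=5, bit16=0)
  nb .####: next=#  (t=3,i=20, bit15=1)
  nb .###.: next=#  (t=0,i=8, bit14=1)
  nb .##.#: next=#  (t=0,i=0, bit13=1)
  nb .##..: next=.  (t=1,i=3, bit12=0)
  nb .#.##: next=.  (t=0,i=6, bit11=0)
  nb .#.#.: next=.  (t=0,i=16, bit10=0)
  nb .#..#: next=.  (t=0,i=20, bit9=0)
  nb .#...: next=#  (t=2,i=3, bit8=1)
  nb ..###: next=#  (t=1,i=21, bit7=1)
  nb ..##.: next=#  (t=0,i=22, bit6=1)
  nb ..#.#: next=.  (t=2,i=8, bit5=0)
  nb ..#..: next=.  (t=3,i=11, bit4=0)
  nb ...##: next=.  (t=1,i=7, bit3=0)
  nb ...#.: next=#  (t=2,i=7, bit2=1)
  nb ....#: next=.  (t=1,i=6, bit1=0)
  nb .....: next=#  (t=1,i=16, bit0=1)
  bits 10100010010011001110000111000101 = 2722947525

2722947525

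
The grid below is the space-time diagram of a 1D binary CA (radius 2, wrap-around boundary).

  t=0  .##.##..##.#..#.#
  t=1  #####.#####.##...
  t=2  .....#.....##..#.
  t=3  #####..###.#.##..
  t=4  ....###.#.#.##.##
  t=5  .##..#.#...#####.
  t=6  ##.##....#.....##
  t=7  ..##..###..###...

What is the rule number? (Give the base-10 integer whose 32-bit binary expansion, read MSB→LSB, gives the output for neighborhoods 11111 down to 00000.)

508521031

  [31] ##### => .  t=1,i=2
  [30] ####. => .  t=1,i=3
  [29] ###.# => .  t=1,i=4
  [28] ###.. => #  t=3,i=4
  [27] ##.## => #  t=0,i=3
  [26] ##.#. => #  t=0,i=10
  [25] ##..# => #  t=0,i=6
  [24] ##... => .  t=1,i=14
  [23] #.### => .  t=1,i=6
  [22] #.##. => #  t=0,i=1
  [21] #.#.# => .  t=0,i=16
  [20] #.#.. => .  t=0,i=11
  [19] #..## => #  t=0,i=7
  [18] #..#. => #  t=0,i=13
  [17] #...# => #  t=1,i=15
  [16] #.... => #  t=2,i=0
  [15] .#### => .  t=1,i=1
  [14] .###. => #  t=3,i=8
  [13] .##.# => #  t=0,i=2
  [12] .##.. => .  t=0,i=5
  [11] .#.## => #  t=0,i=0
  [10] .#.#. => .  t=0,i=15
  [9] .#..# => #  t=0,i=12
  [8] .#... => .  t=2,i=6
  [7] ..### => .  t=1,i=0
  [6] ..##. => #  t=0,i=8
  [5] ..#.# => .  t=0,i=14
  [4] ..#.. => .  t=2,i=5
  [3] ...## => .  t=1,i=16
  [2] ...#. => #  t=2,i=4
  [1] ....# => #  t=2,i=3
  [0] ..... => #  t=2,i=1
  bits 00011110010011110110101001000111 = 508521031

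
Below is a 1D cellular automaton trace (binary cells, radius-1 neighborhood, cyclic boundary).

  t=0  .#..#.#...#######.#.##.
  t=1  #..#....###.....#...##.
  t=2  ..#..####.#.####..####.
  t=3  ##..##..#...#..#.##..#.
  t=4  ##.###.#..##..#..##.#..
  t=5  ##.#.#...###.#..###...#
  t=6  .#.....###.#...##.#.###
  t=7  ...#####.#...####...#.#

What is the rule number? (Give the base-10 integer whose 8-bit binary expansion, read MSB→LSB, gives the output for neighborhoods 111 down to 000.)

75

  ###|.  b7=0 t=0,i=11
  ##.|#  b6=1 t=0,i=16
  #.#|.  b5=0 t=0,i=5
  #..|.  b4=0 t=0,i=2
  .##|#  b3=1 t=0,i=10
  .#.|.  b2=0 t=0,i=1
  ..#|#  b1=1 t=0,i=0
  ...|#  b0=1 t=0,i=8
  bits 01001011 = 75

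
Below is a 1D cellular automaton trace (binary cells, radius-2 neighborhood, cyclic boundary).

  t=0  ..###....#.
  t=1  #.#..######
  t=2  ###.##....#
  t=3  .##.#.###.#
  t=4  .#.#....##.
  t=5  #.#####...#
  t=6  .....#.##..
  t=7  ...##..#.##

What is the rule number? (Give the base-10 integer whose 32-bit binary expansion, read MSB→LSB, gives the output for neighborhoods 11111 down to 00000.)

1734280598

  ##### -> .   bit 31 = 0  t=1,i=7
  ####. -> #   bit 30 = 1  t=1,i=10
  ###.# -> #   bit 29 = 1  t=1,i=0
  ###.. -> .   bit 28 = 0  t=0,i=4
  ##.## -> .   bit 27 = 0  t=2,i=3
  ##.#. -> #   bit 26 = 1  t=1,i=1
  ##..# -> #   bit 25 = 1  t=4,i=10
  ##... -> #   bit 24 = 1  t=0,i=5
  #.### -> .   bit 23 = 0  t=3,i=6
  #.##. -> #   bit 22 = 1  t=2,i=4
  #.#.# -> .   bit 21 = 0  t=3,i=4
  #.#.. -> #   bit 20 = 1  t=1,i=2
  #..## -> #   bit 19 = 1  t=1,i=4
  #..#. -> #   bit 18 = 1  t=4,i=0
  #...# -> #   bit 17 = 1  t=0,i=0
  #.... -> #   bit 16 = 1  t=0,i=6
  .#### -> .   bit 15 = 0  t=1,i=6
  .###. -> .   bit 14 = 0  t=0,i=3
  .##.# -> .   bit 13 = 0  t=3,i=2
  .##.. -> .   bit 12 = 0  t=2,i=5
  .#.## -> .   bit 11 = 0  t=3,i=0
  .#.#. -> #   bit 10 = 1  t=4,i=2
  .#..# -> .   bit 9 = 0  t=1,i=3
  .#... -> #   bit 8 = 1  t=0,i=10
  ..### -> #   bit 7 = 1  t=0,i=2
  ..##. -> .   bit 6 = 0  t=4,i=8
  ..#.# -> .   bit 5 = 0  t=4,i=1
  ..#.. -> #   bit 4 = 1  t=0,i=9
  ...## -> .   bit 3 = 0  t=0,i=1
  ...#. -> #   bit 2 = 1  t=0,i=8
  ....# -> #   bit 1 = 1  t=0,i=7
  ..... -> .   bit 0 = 0  t=6,i=0
  bits 01100111010111110000010110010110 = 1734280598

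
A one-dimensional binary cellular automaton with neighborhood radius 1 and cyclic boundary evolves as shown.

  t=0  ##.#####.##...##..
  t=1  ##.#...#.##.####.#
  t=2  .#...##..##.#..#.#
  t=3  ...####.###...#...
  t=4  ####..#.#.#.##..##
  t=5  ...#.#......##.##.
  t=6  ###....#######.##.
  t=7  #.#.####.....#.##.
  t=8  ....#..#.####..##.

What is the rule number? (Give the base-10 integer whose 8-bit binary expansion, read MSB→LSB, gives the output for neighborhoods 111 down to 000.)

  ###|.  b7=0 t=0,i=4
  ##.|#  b6=1 t=0,i=1
  #.#|.  b5=0 t=0,i=2
  #..|.  b4=0 t=0,i=11
  .##|#  b3=1 t=0,i=0
  .#.|.  b2=0 t=1,i=3
  ..#|#  b1=1 t=0,i=13
  ...|#  b0=1 t=0,i=12
  bits 01001011 = 75

75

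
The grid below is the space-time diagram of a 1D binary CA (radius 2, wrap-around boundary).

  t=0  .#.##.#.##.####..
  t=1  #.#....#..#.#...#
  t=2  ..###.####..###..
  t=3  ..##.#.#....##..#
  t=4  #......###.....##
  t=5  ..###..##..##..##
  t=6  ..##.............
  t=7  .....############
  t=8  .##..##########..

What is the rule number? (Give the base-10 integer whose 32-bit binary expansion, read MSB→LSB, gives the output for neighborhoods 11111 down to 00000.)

  [31] ##### => #  t=7,i=7
  [30] ####. => .  t=0,i=13
  [29] ###.# => .  t=2,i=4
  [28] ###.. => .  t=0,i=14
  [27] ##.## => #  t=0,i=10
  [26] ##.#. => .  t=0,i=5
  [25] ##..# => .  t=2,i=10
  [24] ##... => .  t=0,i=15
  [23] #.### => .  t=0,i=11
  [22] #.##. => .  t=0,i=3
  [21] #.#.# => .  t=0,i=6
  [20] #.#.. => #  t=1,i=2
  [19] #..## => .  t=2,i=11
  [18] #..#. => #  t=1,i=9
  [17] #...# => #  t=0,i=16
  [16] #.... => #  t=1,i=4
  [15] .#### => #  t=0,i=12
  [14] .###. => #  t=2,i=3
  [13] .##.# => .  t=0,i=4
  [12] .##.. => .  t=3,i=13
  [11] .#.## => #  t=0,i=2
  [10] .#.#. => .  t=1,i=11
  [9] .#..# => #  t=1,i=8
  [8] .#... => #  t=1,i=3
  [7] ..### => #  t=2,i=2
  [6] ..##. => .  t=1,i=16
  [5] ..#.# => .  t=0,i=1
  [4] ..#.. => #  t=1,i=7
  [3] ...## => .  t=1,i=15
  [2] ...#. => #  t=0,i=0
  [1] ....# => .  t=1,i=5
  [0] ..... => #  t=4,i=3
  bits 10001000000101111100101110010101 = 2283260821

2283260821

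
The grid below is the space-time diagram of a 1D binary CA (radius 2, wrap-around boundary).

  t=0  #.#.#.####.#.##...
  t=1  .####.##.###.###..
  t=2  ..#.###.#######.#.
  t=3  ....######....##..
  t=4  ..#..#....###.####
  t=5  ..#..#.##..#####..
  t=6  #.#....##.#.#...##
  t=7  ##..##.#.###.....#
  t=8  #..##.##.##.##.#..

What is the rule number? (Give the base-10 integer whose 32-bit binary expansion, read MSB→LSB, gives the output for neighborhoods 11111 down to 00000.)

  nb #####: next=.  (t=2,i=10, bit31=0)
  nb ####.: next=.  (t=0,i=8, bit30=0)
  nb ###.#: next=#  (t=0,i=9, bit29=1)
  nb ###..: next=.  (t=1,i=15, bit28=0)
  nb ##.##: next=#  (t=1,i=5, bit27=1)
  nb ##.#.: next=#  (t=0,i=10, bit26=1)
  nb ##..#: next=.  (t=4,i=0, bit25=0)
  nb ##...: next=#  (t=0,i=15, bit24=1)
  nb #.###: next=#  (t=0,i=6, bit23=1)
  nb #.##.: next=#  (t=0,i=13, bit22=1)
  nb #.#.#: next=#  (t=0,i=2, bit21=1)
  nb #.#..: next=.  (t=2,i=16, bit20=0)
  nb #..##: next=#  (t=5,i=10, bit19=1)
  nb #..#.: next=.  (t=4,i=1, bit18=0)
  nb #...#: next=.  (t=0,i=16, bit17=0)
  nb #....: next=#  (t=3,i=11, bit16=1)
  nb .####: next=#  (t=0,i=7, bit15=1)
  nb .###.: next=#  (t=1,i=10, bit14=1)
  nb .##.#: next=.  (t=1,i=7, bit13=0)
  nb .##..: next=#  (t=0,i=14, bit12=1)
  nb .#.##: next=.  (t=0,i=5, bit11=0)
  nb .#.#.: next=#  (t=0,i=1, bit10=1)
  nb .#..#: next=.  (t=4,i=3, bit9=0)
  nb .#...: next=.  (t=2,i=17, bit8=0)
  nb ..###: next=.  (t=1,i=1, bit7=0)
  nb ..##.: next=#  (t=3,i=14, bit6=1)
  nb ..#.#: next=.  (t=0,i=0, bit5=0)
  nb ..#..: next=#  (t=4,i=2, bit4=1)
  nb ...##: next=.  (t=1,i=0, bit3=0)
  nb ...#.: next=.  (t=0,i=17, bit2=0)
  nb ....#: next=#  (t=3,i=2, bit1=1)
  nb .....: next=.  (t=3,i=0, bit0=0)
  bits 00101101111010011101010001010010 = 770298962

770298962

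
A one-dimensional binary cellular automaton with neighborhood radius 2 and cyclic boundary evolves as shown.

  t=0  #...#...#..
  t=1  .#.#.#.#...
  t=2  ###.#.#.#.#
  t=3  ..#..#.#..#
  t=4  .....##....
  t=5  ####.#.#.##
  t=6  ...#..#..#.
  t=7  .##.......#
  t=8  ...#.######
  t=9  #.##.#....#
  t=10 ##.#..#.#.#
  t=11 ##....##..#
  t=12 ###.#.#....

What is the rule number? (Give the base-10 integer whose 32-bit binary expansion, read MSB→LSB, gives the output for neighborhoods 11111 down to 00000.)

  ##### -> .   bit 31 = 0  t=5,i=0
  ####. -> .   bit 30 = 0  t=2,i=1
  ###.# -> #   bit 29 = 1  t=2,i=2
  ###.. -> #   bit 28 = 1  t=8,i=10
  ##.## -> #   bit 27 = 1  t=9,i=1
  ##.#. -> .   bit 26 = 0  t=2,i=3
  ##..# -> .   bit 25 = 0  t=11,i=8
  ##... -> #   bit 24 = 1  t=4,i=7
  #.### -> #   bit 23 = 1  t=2,i=10
  #.##. -> .   bit 22 = 0  t=7,i=1
  #.#.# -> .   bit 21 = 0  t=1,i=3
  #.#.. -> .   bit 20 = 0  t=1,i=7
  #..## -> .   bit 19 = 0  t=11,i=9
  #..#. -> .   bit 18 = 0  t=0,i=10
  #...# -> .   bit 17 = 0  t=0,i=2
  #.... -> .   bit 16 = 0  t=1,i=9
  .#### -> .   bit 15 = 0  t=2,i=0
  .###. -> #   bit 14 = 1  t=10,i=0
  .##.# -> #   bit 13 = 1  t=9,i=0
  .##.. -> .   bit 12 = 0  t=4,i=6
  .#.## -> .   bit 11 = 0  t=2,i=9
  .#.#. -> #   bit 10 = 1  t=1,i=2
  .#..# -> .   bit 9 = 0  t=0,i=9
  .#... -> #   bit 8 = 1  t=0,i=1
  ..### -> .   bit 7 = 0  t=11,i=10
  ..##. -> #   bit 6 = 1  t=4,i=5
  ..#.# -> #   bit 5 = 1  t=1,i=1
  ..#.. -> .   bit 4 = 0  t=0,i=0
  ...## -> .   bit 3 = 0  t=4,i=4
  ...#. -> #   bit 2 = 1  t=0,i=3
  ....# -> #   bit 1 = 1  t=1,i=10
  ..... -> #   bit 0 = 1  t=4,i=0
  bits 00111001100000000110010101100111 = 964715879

964715879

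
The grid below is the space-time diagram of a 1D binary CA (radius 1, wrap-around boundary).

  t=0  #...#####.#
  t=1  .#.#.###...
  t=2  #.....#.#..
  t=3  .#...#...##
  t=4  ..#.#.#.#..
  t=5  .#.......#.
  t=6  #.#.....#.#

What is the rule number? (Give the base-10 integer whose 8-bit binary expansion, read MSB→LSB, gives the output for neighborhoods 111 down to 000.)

  ###|#  b7=1 t=0,i=5
  ##.|.  b6=0 t=0,i=0
  #.#|.  b5=0 t=0,i=9
  #..|#  b4=1 t=0,i=1
  .##|.  b3=0 t=0,i=4
  .#.|.  b2=0 t=1,i=1
  ..#|#  b1=1 t=0,i=3
  ...|.  b0=0 t=0,i=2
  bits 10010010 = 146

146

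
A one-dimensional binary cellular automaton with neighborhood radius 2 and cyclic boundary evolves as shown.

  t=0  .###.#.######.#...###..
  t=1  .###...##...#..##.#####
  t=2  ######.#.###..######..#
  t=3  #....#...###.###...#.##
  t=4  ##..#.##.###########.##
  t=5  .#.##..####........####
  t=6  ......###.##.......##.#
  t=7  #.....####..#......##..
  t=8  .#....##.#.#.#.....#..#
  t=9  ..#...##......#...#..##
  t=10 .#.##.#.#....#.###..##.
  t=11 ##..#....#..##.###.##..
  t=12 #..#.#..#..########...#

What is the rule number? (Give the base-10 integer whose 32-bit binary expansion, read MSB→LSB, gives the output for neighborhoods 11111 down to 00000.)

  ##### -> .   bit 31 = 0  t=0,i=9
  ####. -> .   bit 30 = 0  t=0,i=11
  ###.# -> #   bit 29 = 1  t=0,i=3
  ###.. -> #   bit 28 = 1  t=0,i=20
  ##.## -> #   bit 27 = 1  t=1,i=0
  ##.#. -> .   bit 26 = 0  t=0,i=4
  ##..# -> .   bit 25 = 0  t=2,i=12
  ##... -> #   bit 24 = 1  t=0,i=21
  #.### -> #   bit 23 = 1  t=0,i=7
  #.##. -> .   bit 22 = 0  t=4,i=6
  #.#.# -> .   bit 21 = 0  t=0,i=5
  #.#.. -> .   bit 20 = 0  t=0,i=14
  #..## -> #   bit 19 = 1  t=1,i=14
  #..#. -> #   bit 18 = 1  t=4,i=3
  #...# -> #   bit 17 = 1  t=0,i=16
  #.... -> .   bit 16 = 0  t=3,i=2
  .#### -> #   bit 15 = 1  t=0,i=8
  .###. -> #   bit 14 = 1  t=0,i=2
  .##.# -> #   bit 13 = 1  t=1,i=16
  .##.. -> .   bit 12 = 0  t=1,i=8
  .#.## -> .   bit 11 = 0  t=0,i=6
  .#.#. -> .   bit 10 = 0  t=8,i=0
  .#..# -> .   bit 9 = 0  t=1,i=13
  .#... -> #   bit 8 = 1  t=0,i=15
  ..### -> #   bit 7 = 1  t=0,i=1
  ..##. -> #   bit 6 = 1  t=1,i=7
  ..#.# -> #   bit 5 = 1  t=3,i=19
  ..#.. -> .   bit 4 = 0  t=1,i=12
  ...## -> .   bit 3 = 0  t=0,i=0
  ...#. -> #   bit 2 = 1  t=1,i=11
  ....# -> .   bit 1 = 0  t=3,i=3
  ..... -> .   bit 0 = 0  t=5,i=13
  bits 00111001100011101110000111100100 = 965665252

965665252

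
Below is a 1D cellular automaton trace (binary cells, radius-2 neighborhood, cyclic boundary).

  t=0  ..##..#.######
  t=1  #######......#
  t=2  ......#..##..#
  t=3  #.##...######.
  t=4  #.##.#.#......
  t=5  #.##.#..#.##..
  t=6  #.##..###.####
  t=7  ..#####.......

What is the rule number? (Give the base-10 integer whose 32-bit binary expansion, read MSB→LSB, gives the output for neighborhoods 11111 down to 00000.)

  ##### -> .   bit 31 = 0  t=0,i=10
  ####. -> .   bit 30 = 0  t=0,i=12
  ###.# -> .   bit 29 = 0  t=3,i=12
  ###.. -> #   bit 28 = 1  t=0,i=13
  ##.## -> .   bit 27 = 0  t=6,i=1
  ##.#. -> .   bit 26 = 0  t=3,i=13
  ##..# -> #   bit 25 = 1  t=0,i=0
  ##... -> .   bit 24 = 0  t=1,i=7
  #.### -> .   bit 23 = 0  t=0,i=8
  #.##. -> #   bit 22 = 1  t=3,i=2
  #.#.# -> #   bit 21 = 1  t=3,i=0
  #.#.. -> .   bit 20 = 0  t=4,i=7
  #..## -> #   bit 19 = 1  t=0,i=1
  #..#. -> #   bit 18 = 1  t=0,i=5
  #...# -> #   bit 17 = 1  t=3,i=5
  #.... -> .   bit 16 = 0  t=1,i=8
  .#### -> .   bit 15 = 0  t=0,i=9
  .###. -> .   bit 14 = 0  t=6,i=7
  .##.# -> #   bit 13 = 1  t=4,i=3
  .##.. -> #   bit 12 = 1  t=0,i=3
  .#.## -> .   bit 11 = 0  t=0,i=7
  .#.#. -> .   bit 10 = 0  t=4,i=6
  .#..# -> #   bit 9 = 1  t=2,i=7
  .#... -> #   bit 8 = 1  t=2,i=0
  ..### -> #   bit 7 = 1  t=1,i=13
  ..##. -> #   bit 6 = 1  t=0,i=2
  ..#.# -> #   bit 5 = 1  t=0,i=6
  ..#.. -> .   bit 4 = 0  t=2,i=6
  ...## -> .   bit 3 = 0  t=1,i=12
  ...#. -> .   bit 2 = 0  t=2,i=5
  ....# -> .   bit 1 = 0  t=1,i=11
  ..... -> #   bit 0 = 1  t=1,i=9
  bits 00010010011011100011001111100001 = 309212129

309212129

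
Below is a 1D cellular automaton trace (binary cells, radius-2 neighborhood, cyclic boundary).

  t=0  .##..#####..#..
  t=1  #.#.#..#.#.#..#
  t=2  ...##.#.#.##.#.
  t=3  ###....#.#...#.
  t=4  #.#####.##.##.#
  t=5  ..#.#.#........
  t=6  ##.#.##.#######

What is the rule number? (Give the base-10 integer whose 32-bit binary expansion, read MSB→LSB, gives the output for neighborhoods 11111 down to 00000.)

  nb #####: next=#  (t=0,i=7, bit31=1)
  nb ####.: next=.  (t=0,i=8, bit30=0)
  nb ###.#: next=#  (t=4,i=6, bit29=1)
  nb ###..: next=#  (t=0,i=9, bit28=1)
  nb ##.##: next=.  (t=4,i=1, bit27=0)
  nb ##.#.: next=.  (t=1,i=1, bit26=0)
  nb ##..#: next=.  (t=0,i=3, bit25=0)
  nb ##...: next=#  (t=3,i=3, bit24=1)
  nb #.###: next=#  (t=3,i=0, bit23=1)
  nb #.##.: next=.  (t=2,i=10, bit22=0)
  nb #.#.#: next=.  (t=1,i=2, bit21=0)
  nb #.#..: next=#  (t=1,i=4, bit20=1)
  nb #..##: next=#  (t=0,i=4, bit19=1)
  nb #..#.: next=#  (t=0,i=11, bit18=1)
  nb #...#: next=#  (t=0,i=14, bit17=1)
  nb #....: next=#  (t=2,i=0, bit16=1)
  nb .####: next=.  (t=0,i=6, bit15=0)
  nb .###.: next=.  (t=3,i=1, bit14=0)
  nb .##.#: next=.  (t=1,i=0, bit13=0)
  nb .##..: next=#  (t=0,i=2, bit12=1)
  nb .#.##: next=#  (t=2,i=9, bit11=1)
  nb .#.#.: next=#  (t=1,i=3, bit10=1)
  nb .#..#: next=.  (t=1,i=5, bit9=0)
  nb .#...: next=.  (t=0,i=13, bit8=0)
  nb ..###: next=.  (t=0,i=5, bit7=0)
  nb ..##.: next=.  (t=0,i=1, bit6=0)
  nb ..#.#: next=.  (t=1,i=7, bit5=0)
  nb ..#..: next=.  (t=0,i=12, bit4=0)
  nb ...##: next=#  (t=0,i=0, bit3=1)
  nb ...#.: next=#  (t=3,i=6, bit2=1)
  nb ....#: next=#  (t=2,i=1, bit1=1)
  nb .....: next=#  (t=5,i=9, bit0=1)
  bits 10110001100111110001110000001111 = 2979994639

2979994639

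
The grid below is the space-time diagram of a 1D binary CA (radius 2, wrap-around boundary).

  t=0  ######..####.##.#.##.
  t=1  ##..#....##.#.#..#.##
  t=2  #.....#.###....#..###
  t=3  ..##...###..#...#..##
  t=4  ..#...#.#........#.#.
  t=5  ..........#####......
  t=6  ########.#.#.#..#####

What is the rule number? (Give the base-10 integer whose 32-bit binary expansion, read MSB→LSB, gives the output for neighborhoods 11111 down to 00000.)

  ##### -> .   bit 31 = 0  t=0,i=2
  ####. -> #   bit 30 = 1  t=0,i=4
  ###.# -> .   bit 29 = 0  t=0,i=11
  ###.. -> .   bit 28 = 0  t=0,i=5
  ##.## -> #   bit 27 = 1  t=0,i=12
  ##.#. -> .   bit 26 = 0  t=0,i=15
  ##..# -> .   bit 25 = 0  t=0,i=6
  ##... -> .   bit 24 = 0  t=2,i=1
  #.### -> #   bit 23 = 1  t=0,i=0
  #.##. -> .   bit 22 = 0  t=0,i=13
  #.#.# -> .   bit 21 = 0  t=0,i=16
  #.#.. -> .   bit 20 = 0  t=1,i=14
  #..## -> .   bit 19 = 0  t=0,i=7
  #..#. -> .   bit 18 = 0  t=1,i=3
  #...# -> .   bit 17 = 0  t=3,i=5
  #.... -> #   bit 16 = 1  t=1,i=6
  .#### -> #   bit 15 = 1  t=0,i=1
  .###. -> #   bit 14 = 1  t=2,i=9
  .##.# -> #   bit 13 = 1  t=0,i=14
  .##.. -> .   bit 12 = 0  t=3,i=3
  .#.## -> #   bit 11 = 1  t=0,i=17
  .#.#. -> .   bit 10 = 0  t=1,i=13
  .#..# -> #   bit 9 = 1  t=1,i=15
  .#... -> .   bit 8 = 0  t=1,i=5
  ..### -> .   bit 7 = 0  t=0,i=8
  ..##. -> #   bit 6 = 1  t=1,i=9
  ..#.# -> .   bit 5 = 0  t=1,i=17
  ..#.. -> .   bit 4 = 0  t=1,i=4
  ...## -> #   bit 3 = 1  t=1,i=8
  ...#. -> .   bit 2 = 0  t=2,i=5
  ....# -> .   bit 1 = 0  t=1,i=7
  ..... -> #   bit 0 = 1  t=2,i=3
  bits 01001000100000011110101001001001 = 1216473673

1216473673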